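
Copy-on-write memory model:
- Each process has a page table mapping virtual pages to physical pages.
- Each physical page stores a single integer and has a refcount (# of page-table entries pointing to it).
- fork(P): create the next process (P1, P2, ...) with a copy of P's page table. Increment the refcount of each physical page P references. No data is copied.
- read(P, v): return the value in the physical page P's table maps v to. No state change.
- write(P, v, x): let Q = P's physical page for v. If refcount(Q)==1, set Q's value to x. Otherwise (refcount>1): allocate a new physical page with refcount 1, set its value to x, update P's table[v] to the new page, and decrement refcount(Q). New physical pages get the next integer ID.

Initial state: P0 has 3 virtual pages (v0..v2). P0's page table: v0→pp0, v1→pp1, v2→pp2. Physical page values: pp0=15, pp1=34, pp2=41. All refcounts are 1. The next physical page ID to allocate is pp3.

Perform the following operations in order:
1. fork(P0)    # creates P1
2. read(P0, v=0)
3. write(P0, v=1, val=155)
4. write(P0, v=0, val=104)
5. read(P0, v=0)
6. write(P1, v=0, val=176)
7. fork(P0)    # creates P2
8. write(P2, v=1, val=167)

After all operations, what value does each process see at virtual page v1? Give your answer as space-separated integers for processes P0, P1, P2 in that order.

Answer: 155 34 167

Derivation:
Op 1: fork(P0) -> P1. 3 ppages; refcounts: pp0:2 pp1:2 pp2:2
Op 2: read(P0, v0) -> 15. No state change.
Op 3: write(P0, v1, 155). refcount(pp1)=2>1 -> COPY to pp3. 4 ppages; refcounts: pp0:2 pp1:1 pp2:2 pp3:1
Op 4: write(P0, v0, 104). refcount(pp0)=2>1 -> COPY to pp4. 5 ppages; refcounts: pp0:1 pp1:1 pp2:2 pp3:1 pp4:1
Op 5: read(P0, v0) -> 104. No state change.
Op 6: write(P1, v0, 176). refcount(pp0)=1 -> write in place. 5 ppages; refcounts: pp0:1 pp1:1 pp2:2 pp3:1 pp4:1
Op 7: fork(P0) -> P2. 5 ppages; refcounts: pp0:1 pp1:1 pp2:3 pp3:2 pp4:2
Op 8: write(P2, v1, 167). refcount(pp3)=2>1 -> COPY to pp5. 6 ppages; refcounts: pp0:1 pp1:1 pp2:3 pp3:1 pp4:2 pp5:1
P0: v1 -> pp3 = 155
P1: v1 -> pp1 = 34
P2: v1 -> pp5 = 167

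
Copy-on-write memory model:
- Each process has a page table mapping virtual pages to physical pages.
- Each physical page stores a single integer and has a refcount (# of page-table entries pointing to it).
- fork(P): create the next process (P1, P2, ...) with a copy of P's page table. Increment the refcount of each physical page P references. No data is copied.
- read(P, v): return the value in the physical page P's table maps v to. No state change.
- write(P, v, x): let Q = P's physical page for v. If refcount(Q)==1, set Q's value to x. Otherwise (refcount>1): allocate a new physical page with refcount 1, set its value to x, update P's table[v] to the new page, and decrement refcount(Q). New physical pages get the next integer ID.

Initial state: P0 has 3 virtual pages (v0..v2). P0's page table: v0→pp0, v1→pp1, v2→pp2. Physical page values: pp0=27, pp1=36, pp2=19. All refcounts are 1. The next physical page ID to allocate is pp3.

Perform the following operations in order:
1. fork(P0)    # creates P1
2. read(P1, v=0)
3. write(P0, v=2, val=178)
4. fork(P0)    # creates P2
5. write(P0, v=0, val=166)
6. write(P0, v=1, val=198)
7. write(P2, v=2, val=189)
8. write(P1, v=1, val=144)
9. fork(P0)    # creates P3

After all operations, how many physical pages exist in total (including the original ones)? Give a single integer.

Answer: 8

Derivation:
Op 1: fork(P0) -> P1. 3 ppages; refcounts: pp0:2 pp1:2 pp2:2
Op 2: read(P1, v0) -> 27. No state change.
Op 3: write(P0, v2, 178). refcount(pp2)=2>1 -> COPY to pp3. 4 ppages; refcounts: pp0:2 pp1:2 pp2:1 pp3:1
Op 4: fork(P0) -> P2. 4 ppages; refcounts: pp0:3 pp1:3 pp2:1 pp3:2
Op 5: write(P0, v0, 166). refcount(pp0)=3>1 -> COPY to pp4. 5 ppages; refcounts: pp0:2 pp1:3 pp2:1 pp3:2 pp4:1
Op 6: write(P0, v1, 198). refcount(pp1)=3>1 -> COPY to pp5. 6 ppages; refcounts: pp0:2 pp1:2 pp2:1 pp3:2 pp4:1 pp5:1
Op 7: write(P2, v2, 189). refcount(pp3)=2>1 -> COPY to pp6. 7 ppages; refcounts: pp0:2 pp1:2 pp2:1 pp3:1 pp4:1 pp5:1 pp6:1
Op 8: write(P1, v1, 144). refcount(pp1)=2>1 -> COPY to pp7. 8 ppages; refcounts: pp0:2 pp1:1 pp2:1 pp3:1 pp4:1 pp5:1 pp6:1 pp7:1
Op 9: fork(P0) -> P3. 8 ppages; refcounts: pp0:2 pp1:1 pp2:1 pp3:2 pp4:2 pp5:2 pp6:1 pp7:1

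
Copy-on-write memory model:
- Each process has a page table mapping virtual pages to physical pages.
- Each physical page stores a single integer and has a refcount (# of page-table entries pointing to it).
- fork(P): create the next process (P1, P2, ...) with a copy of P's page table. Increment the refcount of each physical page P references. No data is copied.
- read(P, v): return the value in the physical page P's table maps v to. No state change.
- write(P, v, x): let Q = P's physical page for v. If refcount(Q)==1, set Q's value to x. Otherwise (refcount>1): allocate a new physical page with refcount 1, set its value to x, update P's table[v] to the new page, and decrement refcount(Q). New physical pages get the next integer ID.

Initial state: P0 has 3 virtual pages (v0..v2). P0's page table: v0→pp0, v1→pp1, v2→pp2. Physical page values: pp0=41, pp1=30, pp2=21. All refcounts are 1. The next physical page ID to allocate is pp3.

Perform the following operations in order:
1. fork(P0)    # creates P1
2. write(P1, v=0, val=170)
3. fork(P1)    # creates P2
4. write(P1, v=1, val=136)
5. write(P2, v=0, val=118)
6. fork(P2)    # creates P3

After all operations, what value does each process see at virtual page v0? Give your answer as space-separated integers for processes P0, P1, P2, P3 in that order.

Op 1: fork(P0) -> P1. 3 ppages; refcounts: pp0:2 pp1:2 pp2:2
Op 2: write(P1, v0, 170). refcount(pp0)=2>1 -> COPY to pp3. 4 ppages; refcounts: pp0:1 pp1:2 pp2:2 pp3:1
Op 3: fork(P1) -> P2. 4 ppages; refcounts: pp0:1 pp1:3 pp2:3 pp3:2
Op 4: write(P1, v1, 136). refcount(pp1)=3>1 -> COPY to pp4. 5 ppages; refcounts: pp0:1 pp1:2 pp2:3 pp3:2 pp4:1
Op 5: write(P2, v0, 118). refcount(pp3)=2>1 -> COPY to pp5. 6 ppages; refcounts: pp0:1 pp1:2 pp2:3 pp3:1 pp4:1 pp5:1
Op 6: fork(P2) -> P3. 6 ppages; refcounts: pp0:1 pp1:3 pp2:4 pp3:1 pp4:1 pp5:2
P0: v0 -> pp0 = 41
P1: v0 -> pp3 = 170
P2: v0 -> pp5 = 118
P3: v0 -> pp5 = 118

Answer: 41 170 118 118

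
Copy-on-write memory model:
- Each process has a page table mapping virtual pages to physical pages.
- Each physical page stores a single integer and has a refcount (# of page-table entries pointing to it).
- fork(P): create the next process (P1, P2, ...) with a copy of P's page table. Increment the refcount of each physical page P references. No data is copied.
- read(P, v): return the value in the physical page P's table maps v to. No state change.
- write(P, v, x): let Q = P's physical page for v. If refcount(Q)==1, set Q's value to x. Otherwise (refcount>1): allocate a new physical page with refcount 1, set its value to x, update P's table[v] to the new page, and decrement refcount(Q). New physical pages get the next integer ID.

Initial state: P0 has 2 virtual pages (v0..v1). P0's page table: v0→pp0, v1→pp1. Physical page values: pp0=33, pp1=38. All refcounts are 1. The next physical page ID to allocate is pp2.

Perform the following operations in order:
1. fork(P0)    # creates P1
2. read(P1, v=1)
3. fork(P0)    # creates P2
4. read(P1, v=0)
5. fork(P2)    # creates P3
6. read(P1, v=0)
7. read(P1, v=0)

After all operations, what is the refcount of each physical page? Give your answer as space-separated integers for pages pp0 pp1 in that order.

Op 1: fork(P0) -> P1. 2 ppages; refcounts: pp0:2 pp1:2
Op 2: read(P1, v1) -> 38. No state change.
Op 3: fork(P0) -> P2. 2 ppages; refcounts: pp0:3 pp1:3
Op 4: read(P1, v0) -> 33. No state change.
Op 5: fork(P2) -> P3. 2 ppages; refcounts: pp0:4 pp1:4
Op 6: read(P1, v0) -> 33. No state change.
Op 7: read(P1, v0) -> 33. No state change.

Answer: 4 4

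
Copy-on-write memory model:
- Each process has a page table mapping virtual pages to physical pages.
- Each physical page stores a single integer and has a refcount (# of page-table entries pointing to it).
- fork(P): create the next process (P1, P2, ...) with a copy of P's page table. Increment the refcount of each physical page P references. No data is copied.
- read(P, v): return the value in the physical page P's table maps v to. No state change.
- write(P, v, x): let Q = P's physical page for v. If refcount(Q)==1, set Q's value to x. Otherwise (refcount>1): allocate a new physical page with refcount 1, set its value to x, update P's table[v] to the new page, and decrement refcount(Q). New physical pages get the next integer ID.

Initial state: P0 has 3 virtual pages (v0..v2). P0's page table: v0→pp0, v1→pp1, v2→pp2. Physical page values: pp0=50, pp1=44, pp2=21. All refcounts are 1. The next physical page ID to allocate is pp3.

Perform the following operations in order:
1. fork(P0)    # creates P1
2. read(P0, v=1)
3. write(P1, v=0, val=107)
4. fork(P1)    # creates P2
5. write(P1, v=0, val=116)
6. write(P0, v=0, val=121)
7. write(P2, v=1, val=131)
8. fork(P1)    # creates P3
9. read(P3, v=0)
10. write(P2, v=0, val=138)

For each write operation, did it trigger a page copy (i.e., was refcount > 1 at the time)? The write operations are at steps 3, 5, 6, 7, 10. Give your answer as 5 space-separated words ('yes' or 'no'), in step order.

Op 1: fork(P0) -> P1. 3 ppages; refcounts: pp0:2 pp1:2 pp2:2
Op 2: read(P0, v1) -> 44. No state change.
Op 3: write(P1, v0, 107). refcount(pp0)=2>1 -> COPY to pp3. 4 ppages; refcounts: pp0:1 pp1:2 pp2:2 pp3:1
Op 4: fork(P1) -> P2. 4 ppages; refcounts: pp0:1 pp1:3 pp2:3 pp3:2
Op 5: write(P1, v0, 116). refcount(pp3)=2>1 -> COPY to pp4. 5 ppages; refcounts: pp0:1 pp1:3 pp2:3 pp3:1 pp4:1
Op 6: write(P0, v0, 121). refcount(pp0)=1 -> write in place. 5 ppages; refcounts: pp0:1 pp1:3 pp2:3 pp3:1 pp4:1
Op 7: write(P2, v1, 131). refcount(pp1)=3>1 -> COPY to pp5. 6 ppages; refcounts: pp0:1 pp1:2 pp2:3 pp3:1 pp4:1 pp5:1
Op 8: fork(P1) -> P3. 6 ppages; refcounts: pp0:1 pp1:3 pp2:4 pp3:1 pp4:2 pp5:1
Op 9: read(P3, v0) -> 116. No state change.
Op 10: write(P2, v0, 138). refcount(pp3)=1 -> write in place. 6 ppages; refcounts: pp0:1 pp1:3 pp2:4 pp3:1 pp4:2 pp5:1

yes yes no yes no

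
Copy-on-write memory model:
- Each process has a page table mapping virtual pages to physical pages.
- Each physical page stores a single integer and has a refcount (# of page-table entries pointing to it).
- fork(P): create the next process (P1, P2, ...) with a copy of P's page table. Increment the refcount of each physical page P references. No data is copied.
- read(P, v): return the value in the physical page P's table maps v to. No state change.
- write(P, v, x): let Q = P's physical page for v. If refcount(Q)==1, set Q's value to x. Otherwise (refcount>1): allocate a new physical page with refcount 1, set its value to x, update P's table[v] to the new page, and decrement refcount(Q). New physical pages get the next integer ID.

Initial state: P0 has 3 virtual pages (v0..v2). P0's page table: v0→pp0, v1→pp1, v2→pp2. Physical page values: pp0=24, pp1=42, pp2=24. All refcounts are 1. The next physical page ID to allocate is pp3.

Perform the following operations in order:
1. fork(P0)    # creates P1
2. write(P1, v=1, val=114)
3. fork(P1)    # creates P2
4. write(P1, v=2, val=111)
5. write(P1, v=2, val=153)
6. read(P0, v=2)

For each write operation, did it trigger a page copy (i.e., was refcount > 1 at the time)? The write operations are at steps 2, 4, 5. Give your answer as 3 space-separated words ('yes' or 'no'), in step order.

Op 1: fork(P0) -> P1. 3 ppages; refcounts: pp0:2 pp1:2 pp2:2
Op 2: write(P1, v1, 114). refcount(pp1)=2>1 -> COPY to pp3. 4 ppages; refcounts: pp0:2 pp1:1 pp2:2 pp3:1
Op 3: fork(P1) -> P2. 4 ppages; refcounts: pp0:3 pp1:1 pp2:3 pp3:2
Op 4: write(P1, v2, 111). refcount(pp2)=3>1 -> COPY to pp4. 5 ppages; refcounts: pp0:3 pp1:1 pp2:2 pp3:2 pp4:1
Op 5: write(P1, v2, 153). refcount(pp4)=1 -> write in place. 5 ppages; refcounts: pp0:3 pp1:1 pp2:2 pp3:2 pp4:1
Op 6: read(P0, v2) -> 24. No state change.

yes yes no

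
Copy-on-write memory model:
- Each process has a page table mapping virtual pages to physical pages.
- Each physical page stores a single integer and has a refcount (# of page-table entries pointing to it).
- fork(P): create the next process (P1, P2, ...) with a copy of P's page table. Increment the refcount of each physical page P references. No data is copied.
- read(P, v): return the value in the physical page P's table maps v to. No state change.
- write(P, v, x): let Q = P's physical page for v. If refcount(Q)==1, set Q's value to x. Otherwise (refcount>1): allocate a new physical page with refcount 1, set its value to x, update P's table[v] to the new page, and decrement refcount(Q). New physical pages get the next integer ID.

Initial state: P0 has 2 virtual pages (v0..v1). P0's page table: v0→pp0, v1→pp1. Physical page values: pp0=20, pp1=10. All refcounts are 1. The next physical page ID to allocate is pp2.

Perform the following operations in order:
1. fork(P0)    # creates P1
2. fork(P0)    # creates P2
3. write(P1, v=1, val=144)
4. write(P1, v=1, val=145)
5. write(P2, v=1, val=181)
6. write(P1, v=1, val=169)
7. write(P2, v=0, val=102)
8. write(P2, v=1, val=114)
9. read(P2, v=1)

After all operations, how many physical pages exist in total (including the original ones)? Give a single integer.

Op 1: fork(P0) -> P1. 2 ppages; refcounts: pp0:2 pp1:2
Op 2: fork(P0) -> P2. 2 ppages; refcounts: pp0:3 pp1:3
Op 3: write(P1, v1, 144). refcount(pp1)=3>1 -> COPY to pp2. 3 ppages; refcounts: pp0:3 pp1:2 pp2:1
Op 4: write(P1, v1, 145). refcount(pp2)=1 -> write in place. 3 ppages; refcounts: pp0:3 pp1:2 pp2:1
Op 5: write(P2, v1, 181). refcount(pp1)=2>1 -> COPY to pp3. 4 ppages; refcounts: pp0:3 pp1:1 pp2:1 pp3:1
Op 6: write(P1, v1, 169). refcount(pp2)=1 -> write in place. 4 ppages; refcounts: pp0:3 pp1:1 pp2:1 pp3:1
Op 7: write(P2, v0, 102). refcount(pp0)=3>1 -> COPY to pp4. 5 ppages; refcounts: pp0:2 pp1:1 pp2:1 pp3:1 pp4:1
Op 8: write(P2, v1, 114). refcount(pp3)=1 -> write in place. 5 ppages; refcounts: pp0:2 pp1:1 pp2:1 pp3:1 pp4:1
Op 9: read(P2, v1) -> 114. No state change.

Answer: 5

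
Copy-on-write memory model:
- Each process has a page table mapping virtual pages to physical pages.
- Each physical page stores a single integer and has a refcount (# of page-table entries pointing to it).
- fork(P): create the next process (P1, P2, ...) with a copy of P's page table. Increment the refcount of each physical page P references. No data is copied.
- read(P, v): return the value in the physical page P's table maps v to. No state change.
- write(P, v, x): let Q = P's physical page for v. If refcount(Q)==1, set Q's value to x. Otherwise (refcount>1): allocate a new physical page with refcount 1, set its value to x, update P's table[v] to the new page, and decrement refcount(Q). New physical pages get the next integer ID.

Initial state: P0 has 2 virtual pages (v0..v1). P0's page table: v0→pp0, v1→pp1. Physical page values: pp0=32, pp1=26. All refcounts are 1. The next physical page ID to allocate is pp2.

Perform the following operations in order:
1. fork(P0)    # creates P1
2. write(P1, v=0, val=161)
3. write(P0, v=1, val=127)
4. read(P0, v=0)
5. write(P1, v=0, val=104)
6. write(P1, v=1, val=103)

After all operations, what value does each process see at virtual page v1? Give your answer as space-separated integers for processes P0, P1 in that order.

Op 1: fork(P0) -> P1. 2 ppages; refcounts: pp0:2 pp1:2
Op 2: write(P1, v0, 161). refcount(pp0)=2>1 -> COPY to pp2. 3 ppages; refcounts: pp0:1 pp1:2 pp2:1
Op 3: write(P0, v1, 127). refcount(pp1)=2>1 -> COPY to pp3. 4 ppages; refcounts: pp0:1 pp1:1 pp2:1 pp3:1
Op 4: read(P0, v0) -> 32. No state change.
Op 5: write(P1, v0, 104). refcount(pp2)=1 -> write in place. 4 ppages; refcounts: pp0:1 pp1:1 pp2:1 pp3:1
Op 6: write(P1, v1, 103). refcount(pp1)=1 -> write in place. 4 ppages; refcounts: pp0:1 pp1:1 pp2:1 pp3:1
P0: v1 -> pp3 = 127
P1: v1 -> pp1 = 103

Answer: 127 103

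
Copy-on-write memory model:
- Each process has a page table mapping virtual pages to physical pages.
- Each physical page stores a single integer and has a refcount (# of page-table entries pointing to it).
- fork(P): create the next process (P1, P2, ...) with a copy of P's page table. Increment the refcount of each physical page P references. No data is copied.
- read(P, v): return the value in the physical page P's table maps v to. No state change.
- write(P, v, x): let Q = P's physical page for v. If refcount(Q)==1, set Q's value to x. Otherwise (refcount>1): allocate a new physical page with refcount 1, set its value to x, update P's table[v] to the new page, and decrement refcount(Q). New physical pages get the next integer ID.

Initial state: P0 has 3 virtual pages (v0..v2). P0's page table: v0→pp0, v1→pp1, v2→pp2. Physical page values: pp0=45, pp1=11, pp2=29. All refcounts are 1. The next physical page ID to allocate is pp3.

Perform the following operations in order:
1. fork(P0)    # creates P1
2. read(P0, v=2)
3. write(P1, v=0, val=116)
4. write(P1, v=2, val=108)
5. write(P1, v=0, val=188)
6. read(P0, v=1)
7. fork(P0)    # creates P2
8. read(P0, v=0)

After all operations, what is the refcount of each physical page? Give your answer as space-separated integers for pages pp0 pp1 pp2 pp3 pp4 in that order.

Op 1: fork(P0) -> P1. 3 ppages; refcounts: pp0:2 pp1:2 pp2:2
Op 2: read(P0, v2) -> 29. No state change.
Op 3: write(P1, v0, 116). refcount(pp0)=2>1 -> COPY to pp3. 4 ppages; refcounts: pp0:1 pp1:2 pp2:2 pp3:1
Op 4: write(P1, v2, 108). refcount(pp2)=2>1 -> COPY to pp4. 5 ppages; refcounts: pp0:1 pp1:2 pp2:1 pp3:1 pp4:1
Op 5: write(P1, v0, 188). refcount(pp3)=1 -> write in place. 5 ppages; refcounts: pp0:1 pp1:2 pp2:1 pp3:1 pp4:1
Op 6: read(P0, v1) -> 11. No state change.
Op 7: fork(P0) -> P2. 5 ppages; refcounts: pp0:2 pp1:3 pp2:2 pp3:1 pp4:1
Op 8: read(P0, v0) -> 45. No state change.

Answer: 2 3 2 1 1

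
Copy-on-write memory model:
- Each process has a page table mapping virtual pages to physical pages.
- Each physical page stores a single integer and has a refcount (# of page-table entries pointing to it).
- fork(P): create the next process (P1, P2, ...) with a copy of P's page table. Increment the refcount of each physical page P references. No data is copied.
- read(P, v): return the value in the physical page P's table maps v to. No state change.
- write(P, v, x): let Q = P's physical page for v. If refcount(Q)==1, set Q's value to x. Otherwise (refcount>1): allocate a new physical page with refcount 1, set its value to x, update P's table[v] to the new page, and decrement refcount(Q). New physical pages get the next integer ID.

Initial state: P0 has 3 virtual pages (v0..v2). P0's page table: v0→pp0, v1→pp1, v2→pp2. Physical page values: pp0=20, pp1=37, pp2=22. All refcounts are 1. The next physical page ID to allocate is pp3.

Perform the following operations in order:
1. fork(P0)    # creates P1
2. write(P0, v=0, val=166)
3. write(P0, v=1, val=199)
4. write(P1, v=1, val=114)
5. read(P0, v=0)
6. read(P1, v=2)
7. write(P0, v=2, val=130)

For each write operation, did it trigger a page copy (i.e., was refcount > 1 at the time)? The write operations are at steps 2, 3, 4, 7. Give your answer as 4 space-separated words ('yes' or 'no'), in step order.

Op 1: fork(P0) -> P1. 3 ppages; refcounts: pp0:2 pp1:2 pp2:2
Op 2: write(P0, v0, 166). refcount(pp0)=2>1 -> COPY to pp3. 4 ppages; refcounts: pp0:1 pp1:2 pp2:2 pp3:1
Op 3: write(P0, v1, 199). refcount(pp1)=2>1 -> COPY to pp4. 5 ppages; refcounts: pp0:1 pp1:1 pp2:2 pp3:1 pp4:1
Op 4: write(P1, v1, 114). refcount(pp1)=1 -> write in place. 5 ppages; refcounts: pp0:1 pp1:1 pp2:2 pp3:1 pp4:1
Op 5: read(P0, v0) -> 166. No state change.
Op 6: read(P1, v2) -> 22. No state change.
Op 7: write(P0, v2, 130). refcount(pp2)=2>1 -> COPY to pp5. 6 ppages; refcounts: pp0:1 pp1:1 pp2:1 pp3:1 pp4:1 pp5:1

yes yes no yes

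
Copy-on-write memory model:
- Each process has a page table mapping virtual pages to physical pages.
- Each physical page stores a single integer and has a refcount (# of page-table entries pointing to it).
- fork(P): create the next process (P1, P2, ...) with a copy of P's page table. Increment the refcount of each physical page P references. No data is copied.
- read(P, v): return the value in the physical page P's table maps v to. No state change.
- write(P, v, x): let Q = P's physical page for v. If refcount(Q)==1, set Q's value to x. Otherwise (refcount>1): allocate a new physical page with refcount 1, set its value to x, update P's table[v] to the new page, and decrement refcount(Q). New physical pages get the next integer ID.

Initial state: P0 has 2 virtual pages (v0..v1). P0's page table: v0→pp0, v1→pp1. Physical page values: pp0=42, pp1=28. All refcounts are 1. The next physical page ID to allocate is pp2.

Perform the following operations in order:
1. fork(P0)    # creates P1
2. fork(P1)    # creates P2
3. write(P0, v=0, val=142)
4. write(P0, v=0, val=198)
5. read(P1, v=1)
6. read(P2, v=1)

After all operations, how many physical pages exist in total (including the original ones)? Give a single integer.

Answer: 3

Derivation:
Op 1: fork(P0) -> P1. 2 ppages; refcounts: pp0:2 pp1:2
Op 2: fork(P1) -> P2. 2 ppages; refcounts: pp0:3 pp1:3
Op 3: write(P0, v0, 142). refcount(pp0)=3>1 -> COPY to pp2. 3 ppages; refcounts: pp0:2 pp1:3 pp2:1
Op 4: write(P0, v0, 198). refcount(pp2)=1 -> write in place. 3 ppages; refcounts: pp0:2 pp1:3 pp2:1
Op 5: read(P1, v1) -> 28. No state change.
Op 6: read(P2, v1) -> 28. No state change.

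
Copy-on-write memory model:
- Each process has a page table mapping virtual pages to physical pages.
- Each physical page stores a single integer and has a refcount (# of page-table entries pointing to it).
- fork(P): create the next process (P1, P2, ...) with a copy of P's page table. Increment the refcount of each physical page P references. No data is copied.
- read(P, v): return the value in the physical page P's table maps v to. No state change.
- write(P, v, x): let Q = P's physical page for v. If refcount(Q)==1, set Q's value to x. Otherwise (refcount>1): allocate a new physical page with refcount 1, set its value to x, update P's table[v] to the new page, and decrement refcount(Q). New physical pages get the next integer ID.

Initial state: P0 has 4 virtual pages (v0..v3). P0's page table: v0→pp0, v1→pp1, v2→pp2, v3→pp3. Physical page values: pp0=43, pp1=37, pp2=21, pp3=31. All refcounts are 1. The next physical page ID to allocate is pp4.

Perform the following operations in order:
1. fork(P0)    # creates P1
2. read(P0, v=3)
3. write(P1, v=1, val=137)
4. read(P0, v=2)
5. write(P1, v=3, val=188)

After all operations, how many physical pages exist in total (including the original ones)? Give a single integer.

Answer: 6

Derivation:
Op 1: fork(P0) -> P1. 4 ppages; refcounts: pp0:2 pp1:2 pp2:2 pp3:2
Op 2: read(P0, v3) -> 31. No state change.
Op 3: write(P1, v1, 137). refcount(pp1)=2>1 -> COPY to pp4. 5 ppages; refcounts: pp0:2 pp1:1 pp2:2 pp3:2 pp4:1
Op 4: read(P0, v2) -> 21. No state change.
Op 5: write(P1, v3, 188). refcount(pp3)=2>1 -> COPY to pp5. 6 ppages; refcounts: pp0:2 pp1:1 pp2:2 pp3:1 pp4:1 pp5:1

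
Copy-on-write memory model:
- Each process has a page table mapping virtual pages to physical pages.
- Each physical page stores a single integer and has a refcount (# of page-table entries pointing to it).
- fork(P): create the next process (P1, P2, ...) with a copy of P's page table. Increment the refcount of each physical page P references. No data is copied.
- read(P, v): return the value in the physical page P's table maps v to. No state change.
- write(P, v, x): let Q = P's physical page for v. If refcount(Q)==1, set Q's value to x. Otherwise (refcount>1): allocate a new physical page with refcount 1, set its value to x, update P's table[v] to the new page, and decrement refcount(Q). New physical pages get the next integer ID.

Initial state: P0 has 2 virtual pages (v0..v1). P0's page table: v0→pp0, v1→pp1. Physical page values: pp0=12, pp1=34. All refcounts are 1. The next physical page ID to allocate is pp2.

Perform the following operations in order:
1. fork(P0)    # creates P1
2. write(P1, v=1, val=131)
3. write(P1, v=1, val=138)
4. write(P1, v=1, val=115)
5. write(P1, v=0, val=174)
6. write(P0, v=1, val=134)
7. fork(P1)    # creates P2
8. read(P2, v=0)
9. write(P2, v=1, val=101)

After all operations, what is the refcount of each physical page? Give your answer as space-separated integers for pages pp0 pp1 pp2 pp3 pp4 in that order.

Answer: 1 1 1 2 1

Derivation:
Op 1: fork(P0) -> P1. 2 ppages; refcounts: pp0:2 pp1:2
Op 2: write(P1, v1, 131). refcount(pp1)=2>1 -> COPY to pp2. 3 ppages; refcounts: pp0:2 pp1:1 pp2:1
Op 3: write(P1, v1, 138). refcount(pp2)=1 -> write in place. 3 ppages; refcounts: pp0:2 pp1:1 pp2:1
Op 4: write(P1, v1, 115). refcount(pp2)=1 -> write in place. 3 ppages; refcounts: pp0:2 pp1:1 pp2:1
Op 5: write(P1, v0, 174). refcount(pp0)=2>1 -> COPY to pp3. 4 ppages; refcounts: pp0:1 pp1:1 pp2:1 pp3:1
Op 6: write(P0, v1, 134). refcount(pp1)=1 -> write in place. 4 ppages; refcounts: pp0:1 pp1:1 pp2:1 pp3:1
Op 7: fork(P1) -> P2. 4 ppages; refcounts: pp0:1 pp1:1 pp2:2 pp3:2
Op 8: read(P2, v0) -> 174. No state change.
Op 9: write(P2, v1, 101). refcount(pp2)=2>1 -> COPY to pp4. 5 ppages; refcounts: pp0:1 pp1:1 pp2:1 pp3:2 pp4:1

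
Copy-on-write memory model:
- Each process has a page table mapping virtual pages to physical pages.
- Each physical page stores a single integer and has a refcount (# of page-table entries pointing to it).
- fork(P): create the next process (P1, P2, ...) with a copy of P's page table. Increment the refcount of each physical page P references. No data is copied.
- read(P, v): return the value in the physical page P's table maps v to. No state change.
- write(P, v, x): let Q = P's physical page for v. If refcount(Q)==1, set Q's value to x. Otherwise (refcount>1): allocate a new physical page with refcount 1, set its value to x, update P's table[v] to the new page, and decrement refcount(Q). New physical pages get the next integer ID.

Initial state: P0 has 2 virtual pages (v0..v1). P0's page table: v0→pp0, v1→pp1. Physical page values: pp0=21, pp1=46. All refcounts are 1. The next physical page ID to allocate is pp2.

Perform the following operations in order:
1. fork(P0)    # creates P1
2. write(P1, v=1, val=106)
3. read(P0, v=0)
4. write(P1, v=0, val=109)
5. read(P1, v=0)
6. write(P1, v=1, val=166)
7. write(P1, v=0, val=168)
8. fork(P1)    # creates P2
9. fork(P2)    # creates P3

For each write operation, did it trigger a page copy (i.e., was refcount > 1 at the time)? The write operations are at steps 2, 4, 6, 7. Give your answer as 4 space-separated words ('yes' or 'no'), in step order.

Op 1: fork(P0) -> P1. 2 ppages; refcounts: pp0:2 pp1:2
Op 2: write(P1, v1, 106). refcount(pp1)=2>1 -> COPY to pp2. 3 ppages; refcounts: pp0:2 pp1:1 pp2:1
Op 3: read(P0, v0) -> 21. No state change.
Op 4: write(P1, v0, 109). refcount(pp0)=2>1 -> COPY to pp3. 4 ppages; refcounts: pp0:1 pp1:1 pp2:1 pp3:1
Op 5: read(P1, v0) -> 109. No state change.
Op 6: write(P1, v1, 166). refcount(pp2)=1 -> write in place. 4 ppages; refcounts: pp0:1 pp1:1 pp2:1 pp3:1
Op 7: write(P1, v0, 168). refcount(pp3)=1 -> write in place. 4 ppages; refcounts: pp0:1 pp1:1 pp2:1 pp3:1
Op 8: fork(P1) -> P2. 4 ppages; refcounts: pp0:1 pp1:1 pp2:2 pp3:2
Op 9: fork(P2) -> P3. 4 ppages; refcounts: pp0:1 pp1:1 pp2:3 pp3:3

yes yes no no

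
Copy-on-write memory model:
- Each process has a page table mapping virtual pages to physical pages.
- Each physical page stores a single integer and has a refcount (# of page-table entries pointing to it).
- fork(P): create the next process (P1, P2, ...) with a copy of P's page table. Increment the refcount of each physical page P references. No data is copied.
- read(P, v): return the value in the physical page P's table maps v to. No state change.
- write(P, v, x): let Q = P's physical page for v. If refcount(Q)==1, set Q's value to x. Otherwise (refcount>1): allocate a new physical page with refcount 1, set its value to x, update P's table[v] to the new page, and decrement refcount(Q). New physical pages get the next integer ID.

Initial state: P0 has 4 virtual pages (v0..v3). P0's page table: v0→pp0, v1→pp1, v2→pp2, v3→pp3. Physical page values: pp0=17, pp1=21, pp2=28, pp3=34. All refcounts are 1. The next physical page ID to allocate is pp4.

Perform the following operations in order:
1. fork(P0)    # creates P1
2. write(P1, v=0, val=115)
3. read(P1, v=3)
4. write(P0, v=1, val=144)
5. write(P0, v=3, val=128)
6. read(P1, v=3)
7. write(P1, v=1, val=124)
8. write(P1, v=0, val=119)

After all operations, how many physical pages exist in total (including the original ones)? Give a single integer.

Op 1: fork(P0) -> P1. 4 ppages; refcounts: pp0:2 pp1:2 pp2:2 pp3:2
Op 2: write(P1, v0, 115). refcount(pp0)=2>1 -> COPY to pp4. 5 ppages; refcounts: pp0:1 pp1:2 pp2:2 pp3:2 pp4:1
Op 3: read(P1, v3) -> 34. No state change.
Op 4: write(P0, v1, 144). refcount(pp1)=2>1 -> COPY to pp5. 6 ppages; refcounts: pp0:1 pp1:1 pp2:2 pp3:2 pp4:1 pp5:1
Op 5: write(P0, v3, 128). refcount(pp3)=2>1 -> COPY to pp6. 7 ppages; refcounts: pp0:1 pp1:1 pp2:2 pp3:1 pp4:1 pp5:1 pp6:1
Op 6: read(P1, v3) -> 34. No state change.
Op 7: write(P1, v1, 124). refcount(pp1)=1 -> write in place. 7 ppages; refcounts: pp0:1 pp1:1 pp2:2 pp3:1 pp4:1 pp5:1 pp6:1
Op 8: write(P1, v0, 119). refcount(pp4)=1 -> write in place. 7 ppages; refcounts: pp0:1 pp1:1 pp2:2 pp3:1 pp4:1 pp5:1 pp6:1

Answer: 7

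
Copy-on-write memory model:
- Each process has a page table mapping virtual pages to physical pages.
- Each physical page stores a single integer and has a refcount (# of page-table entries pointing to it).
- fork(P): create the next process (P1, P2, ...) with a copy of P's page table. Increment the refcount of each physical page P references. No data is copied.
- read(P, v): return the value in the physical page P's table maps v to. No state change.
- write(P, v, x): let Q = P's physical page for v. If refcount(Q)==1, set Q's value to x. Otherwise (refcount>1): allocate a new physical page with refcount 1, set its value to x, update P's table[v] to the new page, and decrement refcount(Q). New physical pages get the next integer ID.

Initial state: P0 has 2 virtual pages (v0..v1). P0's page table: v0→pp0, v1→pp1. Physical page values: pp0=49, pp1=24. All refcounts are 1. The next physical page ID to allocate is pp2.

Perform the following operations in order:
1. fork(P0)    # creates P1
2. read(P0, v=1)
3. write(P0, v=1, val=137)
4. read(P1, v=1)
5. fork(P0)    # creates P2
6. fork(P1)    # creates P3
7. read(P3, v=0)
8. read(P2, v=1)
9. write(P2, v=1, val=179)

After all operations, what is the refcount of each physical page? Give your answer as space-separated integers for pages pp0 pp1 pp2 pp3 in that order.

Answer: 4 2 1 1

Derivation:
Op 1: fork(P0) -> P1. 2 ppages; refcounts: pp0:2 pp1:2
Op 2: read(P0, v1) -> 24. No state change.
Op 3: write(P0, v1, 137). refcount(pp1)=2>1 -> COPY to pp2. 3 ppages; refcounts: pp0:2 pp1:1 pp2:1
Op 4: read(P1, v1) -> 24. No state change.
Op 5: fork(P0) -> P2. 3 ppages; refcounts: pp0:3 pp1:1 pp2:2
Op 6: fork(P1) -> P3. 3 ppages; refcounts: pp0:4 pp1:2 pp2:2
Op 7: read(P3, v0) -> 49. No state change.
Op 8: read(P2, v1) -> 137. No state change.
Op 9: write(P2, v1, 179). refcount(pp2)=2>1 -> COPY to pp3. 4 ppages; refcounts: pp0:4 pp1:2 pp2:1 pp3:1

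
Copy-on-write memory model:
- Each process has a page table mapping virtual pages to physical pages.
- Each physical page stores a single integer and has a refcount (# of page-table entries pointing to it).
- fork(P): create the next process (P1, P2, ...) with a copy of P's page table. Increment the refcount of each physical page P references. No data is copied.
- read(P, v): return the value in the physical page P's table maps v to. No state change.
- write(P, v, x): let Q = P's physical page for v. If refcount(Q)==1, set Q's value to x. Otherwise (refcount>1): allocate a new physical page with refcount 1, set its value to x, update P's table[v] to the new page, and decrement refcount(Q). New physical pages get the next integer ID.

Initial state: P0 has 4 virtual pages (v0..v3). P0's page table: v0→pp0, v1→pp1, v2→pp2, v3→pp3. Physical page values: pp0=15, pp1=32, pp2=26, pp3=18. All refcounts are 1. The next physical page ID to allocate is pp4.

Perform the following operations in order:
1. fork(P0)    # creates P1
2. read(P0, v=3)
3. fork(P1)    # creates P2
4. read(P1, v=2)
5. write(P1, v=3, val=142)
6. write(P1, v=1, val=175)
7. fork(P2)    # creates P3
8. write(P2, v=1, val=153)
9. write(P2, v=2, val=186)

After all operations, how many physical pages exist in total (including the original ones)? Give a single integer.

Answer: 8

Derivation:
Op 1: fork(P0) -> P1. 4 ppages; refcounts: pp0:2 pp1:2 pp2:2 pp3:2
Op 2: read(P0, v3) -> 18. No state change.
Op 3: fork(P1) -> P2. 4 ppages; refcounts: pp0:3 pp1:3 pp2:3 pp3:3
Op 4: read(P1, v2) -> 26. No state change.
Op 5: write(P1, v3, 142). refcount(pp3)=3>1 -> COPY to pp4. 5 ppages; refcounts: pp0:3 pp1:3 pp2:3 pp3:2 pp4:1
Op 6: write(P1, v1, 175). refcount(pp1)=3>1 -> COPY to pp5. 6 ppages; refcounts: pp0:3 pp1:2 pp2:3 pp3:2 pp4:1 pp5:1
Op 7: fork(P2) -> P3. 6 ppages; refcounts: pp0:4 pp1:3 pp2:4 pp3:3 pp4:1 pp5:1
Op 8: write(P2, v1, 153). refcount(pp1)=3>1 -> COPY to pp6. 7 ppages; refcounts: pp0:4 pp1:2 pp2:4 pp3:3 pp4:1 pp5:1 pp6:1
Op 9: write(P2, v2, 186). refcount(pp2)=4>1 -> COPY to pp7. 8 ppages; refcounts: pp0:4 pp1:2 pp2:3 pp3:3 pp4:1 pp5:1 pp6:1 pp7:1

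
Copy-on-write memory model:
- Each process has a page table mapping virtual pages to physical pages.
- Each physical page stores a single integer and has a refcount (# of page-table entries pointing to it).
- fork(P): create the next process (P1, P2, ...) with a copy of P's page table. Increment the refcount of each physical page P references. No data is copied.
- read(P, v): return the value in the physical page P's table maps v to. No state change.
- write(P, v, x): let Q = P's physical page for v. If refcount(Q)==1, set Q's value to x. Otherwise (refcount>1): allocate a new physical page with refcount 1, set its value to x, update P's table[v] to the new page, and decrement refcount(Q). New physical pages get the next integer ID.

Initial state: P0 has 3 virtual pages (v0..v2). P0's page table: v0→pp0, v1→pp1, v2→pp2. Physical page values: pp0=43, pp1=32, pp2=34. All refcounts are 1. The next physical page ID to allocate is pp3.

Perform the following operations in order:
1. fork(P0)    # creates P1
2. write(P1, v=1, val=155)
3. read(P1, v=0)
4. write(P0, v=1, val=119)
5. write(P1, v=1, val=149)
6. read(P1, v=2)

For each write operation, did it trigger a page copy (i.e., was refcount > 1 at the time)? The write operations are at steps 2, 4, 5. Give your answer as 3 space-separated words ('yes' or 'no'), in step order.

Op 1: fork(P0) -> P1. 3 ppages; refcounts: pp0:2 pp1:2 pp2:2
Op 2: write(P1, v1, 155). refcount(pp1)=2>1 -> COPY to pp3. 4 ppages; refcounts: pp0:2 pp1:1 pp2:2 pp3:1
Op 3: read(P1, v0) -> 43. No state change.
Op 4: write(P0, v1, 119). refcount(pp1)=1 -> write in place. 4 ppages; refcounts: pp0:2 pp1:1 pp2:2 pp3:1
Op 5: write(P1, v1, 149). refcount(pp3)=1 -> write in place. 4 ppages; refcounts: pp0:2 pp1:1 pp2:2 pp3:1
Op 6: read(P1, v2) -> 34. No state change.

yes no no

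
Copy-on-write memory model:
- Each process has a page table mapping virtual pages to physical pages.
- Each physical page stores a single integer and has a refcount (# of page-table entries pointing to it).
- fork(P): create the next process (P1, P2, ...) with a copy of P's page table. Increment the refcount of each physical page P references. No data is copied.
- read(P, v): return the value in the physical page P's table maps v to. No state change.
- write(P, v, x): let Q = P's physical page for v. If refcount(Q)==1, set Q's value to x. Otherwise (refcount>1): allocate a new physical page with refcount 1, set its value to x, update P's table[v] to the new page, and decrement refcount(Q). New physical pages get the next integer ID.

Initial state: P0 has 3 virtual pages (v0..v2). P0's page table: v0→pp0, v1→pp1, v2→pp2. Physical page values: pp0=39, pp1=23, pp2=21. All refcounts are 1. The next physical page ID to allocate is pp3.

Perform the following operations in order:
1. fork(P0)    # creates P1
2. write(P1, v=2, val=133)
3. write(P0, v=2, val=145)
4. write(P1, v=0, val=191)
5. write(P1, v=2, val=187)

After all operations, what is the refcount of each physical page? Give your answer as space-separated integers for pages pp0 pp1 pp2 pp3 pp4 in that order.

Op 1: fork(P0) -> P1. 3 ppages; refcounts: pp0:2 pp1:2 pp2:2
Op 2: write(P1, v2, 133). refcount(pp2)=2>1 -> COPY to pp3. 4 ppages; refcounts: pp0:2 pp1:2 pp2:1 pp3:1
Op 3: write(P0, v2, 145). refcount(pp2)=1 -> write in place. 4 ppages; refcounts: pp0:2 pp1:2 pp2:1 pp3:1
Op 4: write(P1, v0, 191). refcount(pp0)=2>1 -> COPY to pp4. 5 ppages; refcounts: pp0:1 pp1:2 pp2:1 pp3:1 pp4:1
Op 5: write(P1, v2, 187). refcount(pp3)=1 -> write in place. 5 ppages; refcounts: pp0:1 pp1:2 pp2:1 pp3:1 pp4:1

Answer: 1 2 1 1 1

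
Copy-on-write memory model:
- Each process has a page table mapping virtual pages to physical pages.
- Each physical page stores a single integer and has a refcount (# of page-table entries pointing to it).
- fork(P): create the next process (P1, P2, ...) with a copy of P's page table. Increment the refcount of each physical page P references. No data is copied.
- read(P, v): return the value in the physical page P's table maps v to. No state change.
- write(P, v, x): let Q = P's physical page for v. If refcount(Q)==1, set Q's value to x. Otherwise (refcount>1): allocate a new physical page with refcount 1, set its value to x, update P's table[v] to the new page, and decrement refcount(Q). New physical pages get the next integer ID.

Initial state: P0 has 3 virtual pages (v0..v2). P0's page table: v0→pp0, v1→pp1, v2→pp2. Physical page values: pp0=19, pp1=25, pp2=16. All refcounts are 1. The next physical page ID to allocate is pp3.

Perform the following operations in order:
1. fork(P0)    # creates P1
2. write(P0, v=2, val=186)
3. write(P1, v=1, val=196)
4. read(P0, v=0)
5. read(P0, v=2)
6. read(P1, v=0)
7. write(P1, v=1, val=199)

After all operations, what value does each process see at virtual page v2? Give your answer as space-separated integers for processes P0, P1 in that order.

Op 1: fork(P0) -> P1. 3 ppages; refcounts: pp0:2 pp1:2 pp2:2
Op 2: write(P0, v2, 186). refcount(pp2)=2>1 -> COPY to pp3. 4 ppages; refcounts: pp0:2 pp1:2 pp2:1 pp3:1
Op 3: write(P1, v1, 196). refcount(pp1)=2>1 -> COPY to pp4. 5 ppages; refcounts: pp0:2 pp1:1 pp2:1 pp3:1 pp4:1
Op 4: read(P0, v0) -> 19. No state change.
Op 5: read(P0, v2) -> 186. No state change.
Op 6: read(P1, v0) -> 19. No state change.
Op 7: write(P1, v1, 199). refcount(pp4)=1 -> write in place. 5 ppages; refcounts: pp0:2 pp1:1 pp2:1 pp3:1 pp4:1
P0: v2 -> pp3 = 186
P1: v2 -> pp2 = 16

Answer: 186 16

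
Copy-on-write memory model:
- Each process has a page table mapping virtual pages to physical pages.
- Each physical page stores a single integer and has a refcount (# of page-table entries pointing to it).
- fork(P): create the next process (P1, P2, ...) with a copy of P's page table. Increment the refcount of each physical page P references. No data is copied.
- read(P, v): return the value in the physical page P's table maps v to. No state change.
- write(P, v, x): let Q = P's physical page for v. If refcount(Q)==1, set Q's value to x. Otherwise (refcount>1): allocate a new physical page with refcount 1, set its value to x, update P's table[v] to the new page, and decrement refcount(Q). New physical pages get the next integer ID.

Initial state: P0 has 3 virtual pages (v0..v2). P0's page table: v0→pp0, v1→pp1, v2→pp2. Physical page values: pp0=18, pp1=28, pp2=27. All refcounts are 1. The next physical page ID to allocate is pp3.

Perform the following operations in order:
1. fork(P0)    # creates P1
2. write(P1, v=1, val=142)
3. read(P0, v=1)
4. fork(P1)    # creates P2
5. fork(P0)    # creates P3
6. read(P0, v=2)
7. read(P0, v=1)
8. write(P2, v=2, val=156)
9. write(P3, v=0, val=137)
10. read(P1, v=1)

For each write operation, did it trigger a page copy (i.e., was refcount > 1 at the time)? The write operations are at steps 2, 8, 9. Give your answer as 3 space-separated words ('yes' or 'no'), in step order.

Op 1: fork(P0) -> P1. 3 ppages; refcounts: pp0:2 pp1:2 pp2:2
Op 2: write(P1, v1, 142). refcount(pp1)=2>1 -> COPY to pp3. 4 ppages; refcounts: pp0:2 pp1:1 pp2:2 pp3:1
Op 3: read(P0, v1) -> 28. No state change.
Op 4: fork(P1) -> P2. 4 ppages; refcounts: pp0:3 pp1:1 pp2:3 pp3:2
Op 5: fork(P0) -> P3. 4 ppages; refcounts: pp0:4 pp1:2 pp2:4 pp3:2
Op 6: read(P0, v2) -> 27. No state change.
Op 7: read(P0, v1) -> 28. No state change.
Op 8: write(P2, v2, 156). refcount(pp2)=4>1 -> COPY to pp4. 5 ppages; refcounts: pp0:4 pp1:2 pp2:3 pp3:2 pp4:1
Op 9: write(P3, v0, 137). refcount(pp0)=4>1 -> COPY to pp5. 6 ppages; refcounts: pp0:3 pp1:2 pp2:3 pp3:2 pp4:1 pp5:1
Op 10: read(P1, v1) -> 142. No state change.

yes yes yes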